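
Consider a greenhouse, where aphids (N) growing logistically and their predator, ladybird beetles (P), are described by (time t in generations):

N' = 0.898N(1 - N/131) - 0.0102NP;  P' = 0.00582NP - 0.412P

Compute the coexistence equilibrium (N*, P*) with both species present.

From dP/dt = 0 with P > 0: 0.00582N* = 0.412, so N* = 70.8.
Substitute into dN/dt = 0: 0.898(1 - 70.8/131) = 0.0102P*.
The bracket is 0.46, giving P* = 0.413/0.0102 = 40.5.

N* ≈ 70.8, P* ≈ 40.5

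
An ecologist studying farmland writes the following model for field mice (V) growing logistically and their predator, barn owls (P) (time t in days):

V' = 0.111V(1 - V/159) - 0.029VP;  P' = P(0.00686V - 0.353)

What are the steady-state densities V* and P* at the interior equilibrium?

V* ≈ 51.5, P* ≈ 2.59

From dP/dt = 0 with P > 0: 0.00686V* = 0.353, so V* = 51.5.
Substitute into dV/dt = 0: 0.111(1 - 51.5/159) = 0.029P*.
The bracket is 0.676, giving P* = 0.0751/0.029 = 2.59.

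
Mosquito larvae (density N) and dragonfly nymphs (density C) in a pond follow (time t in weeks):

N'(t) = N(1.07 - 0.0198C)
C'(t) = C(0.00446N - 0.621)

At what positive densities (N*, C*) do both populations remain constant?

N* ≈ 139, C* ≈ 54

Set dC/dt = 0 with C > 0: 0.00446N - 0.621 = 0, so N* = 0.621/0.00446 = 139.
Set dN/dt = 0 with N > 0: 1.07 - 0.0198C = 0, so C* = 1.07/0.0198 = 54.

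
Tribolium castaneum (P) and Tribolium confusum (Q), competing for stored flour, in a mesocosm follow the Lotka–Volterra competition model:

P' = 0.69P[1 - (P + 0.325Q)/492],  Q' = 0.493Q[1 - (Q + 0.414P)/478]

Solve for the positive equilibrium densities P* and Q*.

Setting both brackets to zero gives the nullclines P + 0.325Q = 492 and 0.414P + Q = 478.
Substituting Q = 478 - 0.414P into the first: P(1 - 0.325·0.414) = 492 - 0.325·478.
So P* = 337/0.865 = 389, and then Q* = 478 - 0.414·389 = 317.

P* ≈ 389, Q* ≈ 317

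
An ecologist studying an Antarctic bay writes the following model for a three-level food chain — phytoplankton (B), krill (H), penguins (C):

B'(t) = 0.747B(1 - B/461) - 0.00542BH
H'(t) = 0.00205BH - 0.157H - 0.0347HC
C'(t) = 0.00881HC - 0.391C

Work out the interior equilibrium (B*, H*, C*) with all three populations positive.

B* ≈ 313, H* ≈ 44.4, C* ≈ 13.9

From dC/dt = 0: 0.00881H* = 0.391, so H* = 44.4.
From dB/dt = 0: 0.747(1 - B*/461) = 0.00542·44.4, giving B* = 461·(1 - 0.322) = 313.
From dH/dt = 0: 0.00205·313 - 0.157 = 0.0347C*, so C* = 0.484/0.0347 = 13.9.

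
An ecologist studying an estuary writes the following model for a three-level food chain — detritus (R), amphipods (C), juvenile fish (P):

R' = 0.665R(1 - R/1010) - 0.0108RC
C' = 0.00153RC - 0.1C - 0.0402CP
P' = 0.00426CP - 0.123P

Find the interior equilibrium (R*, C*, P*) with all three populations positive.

From dP/dt = 0: 0.00426C* = 0.123, so C* = 28.9.
From dR/dt = 0: 0.665(1 - R*/1010) = 0.0108·28.9, giving R* = 1010·(1 - 0.469) = 536.
From dC/dt = 0: 0.00153·536 - 0.1 = 0.0402P*, so P* = 0.721/0.0402 = 17.9.

R* ≈ 536, C* ≈ 28.9, P* ≈ 17.9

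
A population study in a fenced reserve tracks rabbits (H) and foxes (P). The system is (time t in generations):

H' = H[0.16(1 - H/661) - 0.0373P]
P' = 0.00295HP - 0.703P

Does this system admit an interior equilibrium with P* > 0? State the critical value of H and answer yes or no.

The predator equation gives dP/dt > 0 only when H > 0.703/0.00295 = 238.
Without the predator, H → K = 661. Since 661 > 238, the predator can invade and persist.

Threshold H = 238; K > 238, so yes, the predator persists.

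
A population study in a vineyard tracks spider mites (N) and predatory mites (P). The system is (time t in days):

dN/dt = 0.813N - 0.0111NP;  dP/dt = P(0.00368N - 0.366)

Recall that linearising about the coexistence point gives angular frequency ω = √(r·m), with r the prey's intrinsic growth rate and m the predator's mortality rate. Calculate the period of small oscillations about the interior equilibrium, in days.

Here r = 0.813 and m = 0.366, so r·m = 0.298.
ω = √0.298 = 0.545 per day, hence T = 2π/ω ≈ 11.5 days.

T ≈ 11.5 days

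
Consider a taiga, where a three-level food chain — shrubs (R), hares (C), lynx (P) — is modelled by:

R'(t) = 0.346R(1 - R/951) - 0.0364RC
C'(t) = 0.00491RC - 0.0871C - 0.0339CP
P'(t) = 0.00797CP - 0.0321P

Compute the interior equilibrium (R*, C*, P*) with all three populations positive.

From dP/dt = 0: 0.00797C* = 0.0321, so C* = 4.03.
From dR/dt = 0: 0.346(1 - R*/951) = 0.0364·4.03, giving R* = 951·(1 - 0.424) = 548.
From dC/dt = 0: 0.00491·548 - 0.0871 = 0.0339P*, so P* = 2.6/0.0339 = 76.8.

R* ≈ 548, C* ≈ 4.03, P* ≈ 76.8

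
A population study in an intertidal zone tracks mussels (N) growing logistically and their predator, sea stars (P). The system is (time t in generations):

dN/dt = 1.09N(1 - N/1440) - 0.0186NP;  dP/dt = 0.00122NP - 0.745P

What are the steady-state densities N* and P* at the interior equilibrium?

From dP/dt = 0 with P > 0: 0.00122N* = 0.745, so N* = 611.
Substitute into dN/dt = 0: 1.09(1 - 611/1440) = 0.0186P*.
The bracket is 0.576, giving P* = 0.628/0.0186 = 33.8.

N* ≈ 611, P* ≈ 33.8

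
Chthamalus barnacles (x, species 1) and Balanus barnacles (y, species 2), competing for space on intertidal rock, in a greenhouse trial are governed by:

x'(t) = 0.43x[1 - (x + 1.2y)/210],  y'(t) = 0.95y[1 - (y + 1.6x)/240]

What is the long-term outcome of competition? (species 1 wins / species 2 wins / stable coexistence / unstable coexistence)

Compare the nullcline intercepts: K1/α12 = 210/1.2 = 175 < K2 = 240; K2/α21 = 240/1.6 = 150 < K1 = 210.
Since both are reversed, neither can invade when rare; the interior point is a saddle.

unstable coexistence (outcome depends on initial conditions)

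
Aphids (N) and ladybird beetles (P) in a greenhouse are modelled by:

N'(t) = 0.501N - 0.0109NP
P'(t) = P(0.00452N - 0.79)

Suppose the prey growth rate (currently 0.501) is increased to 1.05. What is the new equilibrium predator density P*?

At the interior fixed point, setting dN/dt = 0 with N > 0 fixes P* = (prey growth rate)/(NP coefficient) — independent of the other coefficients.
With the change, P* = 1.05/0.0109 = 96.3; it rises from 46.

P* ≈ 96.3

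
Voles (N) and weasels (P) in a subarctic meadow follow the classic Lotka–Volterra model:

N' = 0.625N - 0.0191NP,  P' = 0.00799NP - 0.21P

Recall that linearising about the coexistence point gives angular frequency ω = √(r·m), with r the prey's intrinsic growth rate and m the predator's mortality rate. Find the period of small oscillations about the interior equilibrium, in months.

Here r = 0.625 and m = 0.21, so r·m = 0.131.
ω = √0.131 = 0.362 per month, hence T = 2π/ω ≈ 17.3 months.

T ≈ 17.3 months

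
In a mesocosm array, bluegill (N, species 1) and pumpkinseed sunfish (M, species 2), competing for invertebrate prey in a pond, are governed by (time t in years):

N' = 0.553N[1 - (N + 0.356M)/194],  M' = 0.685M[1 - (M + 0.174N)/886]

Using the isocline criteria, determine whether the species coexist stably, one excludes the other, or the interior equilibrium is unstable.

species 2 excludes species 1

Compare the nullcline intercepts: K1/α12 = 194/0.356 = 545 < K2 = 886; K2/α21 = 886/0.174 = 5090 > K1 = 194.
Since the inequalities point opposite ways, species 2 can invade but species 1 cannot.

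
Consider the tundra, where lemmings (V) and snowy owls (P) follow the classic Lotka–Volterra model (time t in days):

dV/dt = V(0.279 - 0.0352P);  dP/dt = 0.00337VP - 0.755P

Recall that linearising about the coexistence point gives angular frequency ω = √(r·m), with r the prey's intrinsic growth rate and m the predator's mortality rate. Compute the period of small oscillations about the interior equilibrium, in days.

Here r = 0.279 and m = 0.755, so r·m = 0.211.
ω = √0.211 = 0.459 per day, hence T = 2π/ω ≈ 13.7 days.

T ≈ 13.7 days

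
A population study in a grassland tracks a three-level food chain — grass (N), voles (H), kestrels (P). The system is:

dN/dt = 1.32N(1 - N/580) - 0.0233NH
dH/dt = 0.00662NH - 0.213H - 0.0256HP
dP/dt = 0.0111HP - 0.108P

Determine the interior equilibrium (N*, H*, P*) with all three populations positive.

N* ≈ 480, H* ≈ 9.73, P* ≈ 116

From dP/dt = 0: 0.0111H* = 0.108, so H* = 9.73.
From dN/dt = 0: 1.32(1 - N*/580) = 0.0233·9.73, giving N* = 580·(1 - 0.172) = 480.
From dH/dt = 0: 0.00662·480 - 0.213 = 0.0256P*, so P* = 2.97/0.0256 = 116.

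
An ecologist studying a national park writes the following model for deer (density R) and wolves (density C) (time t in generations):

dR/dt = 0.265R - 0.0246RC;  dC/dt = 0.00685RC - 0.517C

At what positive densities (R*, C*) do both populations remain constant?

Set dC/dt = 0 with C > 0: 0.00685R - 0.517 = 0, so R* = 0.517/0.00685 = 75.5.
Set dR/dt = 0 with R > 0: 0.265 - 0.0246C = 0, so C* = 0.265/0.0246 = 10.8.

R* ≈ 75.5, C* ≈ 10.8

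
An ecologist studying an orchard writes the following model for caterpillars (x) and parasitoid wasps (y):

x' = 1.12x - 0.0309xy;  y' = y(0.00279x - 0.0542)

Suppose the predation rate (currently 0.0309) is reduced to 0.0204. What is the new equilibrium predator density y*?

At the interior fixed point, setting dx/dt = 0 with x > 0 fixes y* = (prey growth rate)/(xy coefficient) — independent of the other coefficients.
With the change, y* = 1.12/0.0204 = 54.9; it rises from 36.2.

y* ≈ 54.9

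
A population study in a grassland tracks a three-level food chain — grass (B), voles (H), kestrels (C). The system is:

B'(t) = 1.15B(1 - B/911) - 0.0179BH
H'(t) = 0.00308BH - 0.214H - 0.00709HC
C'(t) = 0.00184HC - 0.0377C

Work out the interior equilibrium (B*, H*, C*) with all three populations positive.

B* ≈ 620, H* ≈ 20.5, C* ≈ 239

From dC/dt = 0: 0.00184H* = 0.0377, so H* = 20.5.
From dB/dt = 0: 1.15(1 - B*/911) = 0.0179·20.5, giving B* = 911·(1 - 0.319) = 620.
From dH/dt = 0: 0.00308·620 - 0.214 = 0.00709C*, so C* = 1.7/0.00709 = 239.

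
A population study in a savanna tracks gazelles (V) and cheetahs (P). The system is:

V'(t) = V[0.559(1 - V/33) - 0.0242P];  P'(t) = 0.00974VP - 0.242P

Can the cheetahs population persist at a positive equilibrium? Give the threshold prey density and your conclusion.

The predator equation gives dP/dt > 0 only when V > 0.242/0.00974 = 24.8.
Without the predator, V → K = 33. Since 33 > 24.8, the predator can invade and persist.

Threshold V = 24.8; K > 24.8, so yes, the predator persists.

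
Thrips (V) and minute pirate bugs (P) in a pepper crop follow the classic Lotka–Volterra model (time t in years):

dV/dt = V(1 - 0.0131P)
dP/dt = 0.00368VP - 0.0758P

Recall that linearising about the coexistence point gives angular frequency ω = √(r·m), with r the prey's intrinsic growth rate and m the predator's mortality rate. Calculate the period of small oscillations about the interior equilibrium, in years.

T ≈ 22.8 years

Here r = 1 and m = 0.0758, so r·m = 0.0758.
ω = √0.0758 = 0.275 per year, hence T = 2π/ω ≈ 22.8 years.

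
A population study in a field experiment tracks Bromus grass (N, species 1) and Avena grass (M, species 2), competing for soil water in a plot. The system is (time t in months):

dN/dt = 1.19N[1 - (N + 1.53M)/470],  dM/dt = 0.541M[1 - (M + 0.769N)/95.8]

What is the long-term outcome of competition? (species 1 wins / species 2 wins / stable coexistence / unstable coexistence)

Compare the nullcline intercepts: K1/α12 = 470/1.53 = 307 > K2 = 95.8; K2/α21 = 95.8/0.769 = 125 < K1 = 470.
Since the inequalities point opposite ways, species 1 can invade but species 2 cannot.

species 1 excludes species 2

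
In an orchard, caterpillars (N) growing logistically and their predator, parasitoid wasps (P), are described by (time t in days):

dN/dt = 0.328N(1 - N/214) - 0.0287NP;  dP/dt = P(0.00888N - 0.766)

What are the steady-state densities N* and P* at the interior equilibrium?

N* ≈ 86.3, P* ≈ 6.82

From dP/dt = 0 with P > 0: 0.00888N* = 0.766, so N* = 86.3.
Substitute into dN/dt = 0: 0.328(1 - 86.3/214) = 0.0287P*.
The bracket is 0.597, giving P* = 0.196/0.0287 = 6.82.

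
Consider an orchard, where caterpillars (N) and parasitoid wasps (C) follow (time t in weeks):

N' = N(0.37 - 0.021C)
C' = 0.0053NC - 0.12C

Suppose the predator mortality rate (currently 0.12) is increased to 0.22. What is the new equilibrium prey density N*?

At the interior fixed point, setting dC/dt = 0 with C > 0 fixes N* = (predator death rate)/(NC coefficient) — independent of the other coefficients.
With the change, N* = 0.22/0.0053 = 41.5; it rises from 22.6.

N* ≈ 41.5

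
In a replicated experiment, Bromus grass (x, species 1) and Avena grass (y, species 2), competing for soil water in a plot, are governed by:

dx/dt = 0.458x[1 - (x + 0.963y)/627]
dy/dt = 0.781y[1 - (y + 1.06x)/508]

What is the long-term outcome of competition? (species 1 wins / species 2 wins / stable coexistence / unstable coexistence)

species 1 excludes species 2

Compare the nullcline intercepts: K1/α12 = 627/0.963 = 651 > K2 = 508; K2/α21 = 508/1.06 = 479 < K1 = 627.
Since the inequalities point opposite ways, species 1 can invade but species 2 cannot.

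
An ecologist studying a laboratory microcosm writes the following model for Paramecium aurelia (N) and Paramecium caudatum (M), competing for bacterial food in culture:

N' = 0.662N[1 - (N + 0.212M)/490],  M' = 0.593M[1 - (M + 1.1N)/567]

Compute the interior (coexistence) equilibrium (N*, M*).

Setting both brackets to zero gives the nullclines N + 0.212M = 490 and 1.1N + M = 567.
Substituting M = 567 - 1.1N into the first: N(1 - 0.212·1.1) = 490 - 0.212·567.
So N* = 370/0.767 = 482, and then M* = 567 - 1.1·482 = 36.5.

N* ≈ 482, M* ≈ 36.5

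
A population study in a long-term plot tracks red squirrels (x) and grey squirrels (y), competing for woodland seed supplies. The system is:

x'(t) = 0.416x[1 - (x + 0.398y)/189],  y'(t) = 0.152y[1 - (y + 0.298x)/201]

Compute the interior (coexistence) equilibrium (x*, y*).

Setting both brackets to zero gives the nullclines x + 0.398y = 189 and 0.298x + y = 201.
Substituting y = 201 - 0.298x into the first: x(1 - 0.398·0.298) = 189 - 0.398·201.
So x* = 109/0.881 = 124, and then y* = 201 - 0.298·124 = 164.

x* ≈ 124, y* ≈ 164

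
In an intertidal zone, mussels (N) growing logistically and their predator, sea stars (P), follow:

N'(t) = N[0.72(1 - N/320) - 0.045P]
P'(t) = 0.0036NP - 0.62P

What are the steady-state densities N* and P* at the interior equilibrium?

N* ≈ 172, P* ≈ 7.39

From dP/dt = 0 with P > 0: 0.0036N* = 0.62, so N* = 172.
Substitute into dN/dt = 0: 0.72(1 - 172/320) = 0.045P*.
The bracket is 0.462, giving P* = 0.333/0.045 = 7.39.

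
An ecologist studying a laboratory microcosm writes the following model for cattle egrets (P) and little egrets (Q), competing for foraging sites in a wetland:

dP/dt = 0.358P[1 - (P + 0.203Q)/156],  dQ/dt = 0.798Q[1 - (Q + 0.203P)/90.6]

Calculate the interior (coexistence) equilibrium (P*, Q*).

Setting both brackets to zero gives the nullclines P + 0.203Q = 156 and 0.203P + Q = 90.6.
Substituting Q = 90.6 - 0.203P into the first: P(1 - 0.203·0.203) = 156 - 0.203·90.6.
So P* = 138/0.959 = 144, and then Q* = 90.6 - 0.203·144 = 61.5.

P* ≈ 144, Q* ≈ 61.5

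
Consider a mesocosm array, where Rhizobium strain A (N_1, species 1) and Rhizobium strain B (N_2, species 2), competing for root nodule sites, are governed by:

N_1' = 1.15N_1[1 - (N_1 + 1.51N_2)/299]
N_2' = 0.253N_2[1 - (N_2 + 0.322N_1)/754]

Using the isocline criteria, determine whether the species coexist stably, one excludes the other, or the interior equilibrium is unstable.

species 2 excludes species 1

Compare the nullcline intercepts: K1/α12 = 299/1.51 = 198 < K2 = 754; K2/α21 = 754/0.322 = 2340 > K1 = 299.
Since the inequalities point opposite ways, species 2 can invade but species 1 cannot.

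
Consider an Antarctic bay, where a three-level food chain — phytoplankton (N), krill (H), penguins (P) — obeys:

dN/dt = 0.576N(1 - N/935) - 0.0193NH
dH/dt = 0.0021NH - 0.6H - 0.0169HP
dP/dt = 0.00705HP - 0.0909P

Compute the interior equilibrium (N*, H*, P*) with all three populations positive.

From dP/dt = 0: 0.00705H* = 0.0909, so H* = 12.9.
From dN/dt = 0: 0.576(1 - N*/935) = 0.0193·12.9, giving N* = 935·(1 - 0.432) = 531.
From dH/dt = 0: 0.0021·531 - 0.6 = 0.0169P*, so P* = 0.515/0.0169 = 30.5.

N* ≈ 531, H* ≈ 12.9, P* ≈ 30.5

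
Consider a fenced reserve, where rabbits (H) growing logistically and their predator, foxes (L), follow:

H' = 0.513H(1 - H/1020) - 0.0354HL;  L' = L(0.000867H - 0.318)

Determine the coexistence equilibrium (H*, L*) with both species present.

H* ≈ 367, L* ≈ 9.28

From dL/dt = 0 with L > 0: 0.000867H* = 0.318, so H* = 367.
Substitute into dH/dt = 0: 0.513(1 - 367/1020) = 0.0354L*.
The bracket is 0.64, giving L* = 0.329/0.0354 = 9.28.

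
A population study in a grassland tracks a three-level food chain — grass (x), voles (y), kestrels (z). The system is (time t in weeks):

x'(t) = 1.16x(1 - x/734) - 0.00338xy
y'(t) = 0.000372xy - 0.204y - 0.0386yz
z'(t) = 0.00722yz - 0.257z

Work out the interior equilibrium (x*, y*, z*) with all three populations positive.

From dz/dt = 0: 0.00722y* = 0.257, so y* = 35.6.
From dx/dt = 0: 1.16(1 - x*/734) = 0.00338·35.6, giving x* = 734·(1 - 0.104) = 658.
From dy/dt = 0: 0.000372·658 - 0.204 = 0.0386z*, so z* = 0.0407/0.0386 = 1.06.

x* ≈ 658, y* ≈ 35.6, z* ≈ 1.06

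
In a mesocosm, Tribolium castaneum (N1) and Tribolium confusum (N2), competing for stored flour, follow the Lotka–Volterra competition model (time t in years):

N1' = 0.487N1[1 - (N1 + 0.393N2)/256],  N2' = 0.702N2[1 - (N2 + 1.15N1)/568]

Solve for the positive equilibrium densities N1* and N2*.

Setting both brackets to zero gives the nullclines N1 + 0.393N2 = 256 and 1.15N1 + N2 = 568.
Substituting N2 = 568 - 1.15N1 into the first: N1(1 - 0.393·1.15) = 256 - 0.393·568.
So N1* = 32.8/0.548 = 59.8, and then N2* = 568 - 1.15·59.8 = 499.

N1* ≈ 59.8, N2* ≈ 499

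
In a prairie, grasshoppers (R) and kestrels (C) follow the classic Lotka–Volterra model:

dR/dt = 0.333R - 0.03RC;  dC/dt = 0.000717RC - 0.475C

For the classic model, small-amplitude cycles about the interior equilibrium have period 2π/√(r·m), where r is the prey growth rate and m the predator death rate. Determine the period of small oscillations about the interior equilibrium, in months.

Here r = 0.333 and m = 0.475, so r·m = 0.158.
ω = √0.158 = 0.398 per month, hence T = 2π/ω ≈ 15.8 months.

T ≈ 15.8 months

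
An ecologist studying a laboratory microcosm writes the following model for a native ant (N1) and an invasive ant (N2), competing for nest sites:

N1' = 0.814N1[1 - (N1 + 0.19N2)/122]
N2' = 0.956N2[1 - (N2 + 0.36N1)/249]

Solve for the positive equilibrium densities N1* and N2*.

Setting both brackets to zero gives the nullclines N1 + 0.19N2 = 122 and 0.36N1 + N2 = 249.
Substituting N2 = 249 - 0.36N1 into the first: N1(1 - 0.19·0.36) = 122 - 0.19·249.
So N1* = 74.7/0.932 = 80.2, and then N2* = 249 - 0.36·80.2 = 220.

N1* ≈ 80.2, N2* ≈ 220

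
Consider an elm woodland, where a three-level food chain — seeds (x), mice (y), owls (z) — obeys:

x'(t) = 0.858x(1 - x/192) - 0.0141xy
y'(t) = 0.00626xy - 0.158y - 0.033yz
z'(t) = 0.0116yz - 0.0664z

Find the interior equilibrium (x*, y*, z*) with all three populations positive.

From dz/dt = 0: 0.0116y* = 0.0664, so y* = 5.72.
From dx/dt = 0: 0.858(1 - x*/192) = 0.0141·5.72, giving x* = 192·(1 - 0.0941) = 174.
From dy/dt = 0: 0.00626·174 - 0.158 = 0.033z*, so z* = 0.931/0.033 = 28.2.

x* ≈ 174, y* ≈ 5.72, z* ≈ 28.2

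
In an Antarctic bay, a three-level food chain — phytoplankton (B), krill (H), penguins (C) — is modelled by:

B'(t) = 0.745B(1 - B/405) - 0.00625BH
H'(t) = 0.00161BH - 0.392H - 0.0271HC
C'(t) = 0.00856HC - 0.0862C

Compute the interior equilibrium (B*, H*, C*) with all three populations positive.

From dC/dt = 0: 0.00856H* = 0.0862, so H* = 10.1.
From dB/dt = 0: 0.745(1 - B*/405) = 0.00625·10.1, giving B* = 405·(1 - 0.0845) = 371.
From dH/dt = 0: 0.00161·371 - 0.392 = 0.0271C*, so C* = 0.205/0.0271 = 7.56.

B* ≈ 371, H* ≈ 10.1, C* ≈ 7.56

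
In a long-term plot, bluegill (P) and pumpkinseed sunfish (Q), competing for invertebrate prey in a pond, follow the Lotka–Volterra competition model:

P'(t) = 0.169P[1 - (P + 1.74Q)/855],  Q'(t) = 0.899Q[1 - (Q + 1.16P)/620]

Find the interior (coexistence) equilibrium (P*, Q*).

P* ≈ 220, Q* ≈ 365

Setting both brackets to zero gives the nullclines P + 1.74Q = 855 and 1.16P + Q = 620.
Substituting Q = 620 - 1.16P into the first: P(1 - 1.74·1.16) = 855 - 1.74·620.
So P* = -224/-1.02 = 220, and then Q* = 620 - 1.16·220 = 365.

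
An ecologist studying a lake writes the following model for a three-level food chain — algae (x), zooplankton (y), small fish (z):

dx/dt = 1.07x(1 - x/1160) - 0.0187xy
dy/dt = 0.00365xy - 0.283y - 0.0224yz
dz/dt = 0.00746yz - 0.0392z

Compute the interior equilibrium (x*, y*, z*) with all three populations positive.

x* ≈ 1050, y* ≈ 5.25, z* ≈ 159

From dz/dt = 0: 0.00746y* = 0.0392, so y* = 5.25.
From dx/dt = 0: 1.07(1 - x*/1160) = 0.0187·5.25, giving x* = 1160·(1 - 0.0918) = 1050.
From dy/dt = 0: 0.00365·1050 - 0.283 = 0.0224z*, so z* = 3.56/0.0224 = 159.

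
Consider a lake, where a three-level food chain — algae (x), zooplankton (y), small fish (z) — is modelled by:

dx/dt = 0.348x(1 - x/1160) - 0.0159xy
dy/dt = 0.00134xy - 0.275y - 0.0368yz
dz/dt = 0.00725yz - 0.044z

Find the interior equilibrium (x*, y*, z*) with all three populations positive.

From dz/dt = 0: 0.00725y* = 0.044, so y* = 6.07.
From dx/dt = 0: 0.348(1 - x*/1160) = 0.0159·6.07, giving x* = 1160·(1 - 0.277) = 838.
From dy/dt = 0: 0.00134·838 - 0.275 = 0.0368z*, so z* = 0.848/0.0368 = 23.1.

x* ≈ 838, y* ≈ 6.07, z* ≈ 23.1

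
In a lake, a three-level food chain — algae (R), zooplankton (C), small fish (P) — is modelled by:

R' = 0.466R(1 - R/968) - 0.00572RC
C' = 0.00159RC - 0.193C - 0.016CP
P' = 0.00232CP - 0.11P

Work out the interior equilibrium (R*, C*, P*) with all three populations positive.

R* ≈ 405, C* ≈ 47.4, P* ≈ 28.1

From dP/dt = 0: 0.00232C* = 0.11, so C* = 47.4.
From dR/dt = 0: 0.466(1 - R*/968) = 0.00572·47.4, giving R* = 968·(1 - 0.582) = 405.
From dC/dt = 0: 0.00159·405 - 0.193 = 0.016P*, so P* = 0.45/0.016 = 28.1.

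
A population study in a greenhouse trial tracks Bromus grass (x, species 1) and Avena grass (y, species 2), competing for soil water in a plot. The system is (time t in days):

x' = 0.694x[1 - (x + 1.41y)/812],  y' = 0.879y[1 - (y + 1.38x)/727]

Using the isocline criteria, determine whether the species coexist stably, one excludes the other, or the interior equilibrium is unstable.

unstable coexistence (outcome depends on initial conditions)

Compare the nullcline intercepts: K1/α12 = 812/1.41 = 576 < K2 = 727; K2/α21 = 727/1.38 = 527 < K1 = 812.
Since both are reversed, neither can invade when rare; the interior point is a saddle.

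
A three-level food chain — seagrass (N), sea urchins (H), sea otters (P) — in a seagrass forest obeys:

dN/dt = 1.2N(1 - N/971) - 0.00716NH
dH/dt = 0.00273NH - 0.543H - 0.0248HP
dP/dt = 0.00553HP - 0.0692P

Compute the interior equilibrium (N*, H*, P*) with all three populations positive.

N* ≈ 899, H* ≈ 12.5, P* ≈ 77

From dP/dt = 0: 0.00553H* = 0.0692, so H* = 12.5.
From dN/dt = 0: 1.2(1 - N*/971) = 0.00716·12.5, giving N* = 971·(1 - 0.0747) = 899.
From dH/dt = 0: 0.00273·899 - 0.543 = 0.0248P*, so P* = 1.91/0.0248 = 77.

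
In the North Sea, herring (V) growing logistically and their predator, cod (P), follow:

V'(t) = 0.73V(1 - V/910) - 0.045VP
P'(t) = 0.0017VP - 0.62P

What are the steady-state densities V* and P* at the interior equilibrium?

From dP/dt = 0 with P > 0: 0.0017V* = 0.62, so V* = 365.
Substitute into dV/dt = 0: 0.73(1 - 365/910) = 0.045P*.
The bracket is 0.599, giving P* = 0.437/0.045 = 9.72.

V* ≈ 365, P* ≈ 9.72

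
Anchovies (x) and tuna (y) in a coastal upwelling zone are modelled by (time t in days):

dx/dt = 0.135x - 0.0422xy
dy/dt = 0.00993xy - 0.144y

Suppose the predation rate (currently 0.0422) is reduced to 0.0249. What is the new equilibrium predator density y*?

y* ≈ 5.42

At the interior fixed point, setting dx/dt = 0 with x > 0 fixes y* = (prey growth rate)/(xy coefficient) — independent of the other coefficients.
With the change, y* = 0.135/0.0249 = 5.42; it rises from 3.2.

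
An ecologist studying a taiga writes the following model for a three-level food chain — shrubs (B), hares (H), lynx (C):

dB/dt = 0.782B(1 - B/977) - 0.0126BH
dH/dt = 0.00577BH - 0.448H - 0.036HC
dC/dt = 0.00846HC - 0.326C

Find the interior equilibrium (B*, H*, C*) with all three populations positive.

From dC/dt = 0: 0.00846H* = 0.326, so H* = 38.5.
From dB/dt = 0: 0.782(1 - B*/977) = 0.0126·38.5, giving B* = 977·(1 - 0.621) = 370.
From dH/dt = 0: 0.00577·370 - 0.448 = 0.036C*, so C* = 1.69/0.036 = 46.9.

B* ≈ 370, H* ≈ 38.5, C* ≈ 46.9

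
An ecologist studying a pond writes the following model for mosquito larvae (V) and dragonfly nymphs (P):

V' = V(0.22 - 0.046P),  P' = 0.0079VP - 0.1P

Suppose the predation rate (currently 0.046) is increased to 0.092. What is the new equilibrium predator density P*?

At the interior fixed point, setting dV/dt = 0 with V > 0 fixes P* = (prey growth rate)/(VP coefficient) — independent of the other coefficients.
With the change, P* = 0.22/0.092 = 2.39; it falls from 4.78.

P* ≈ 2.39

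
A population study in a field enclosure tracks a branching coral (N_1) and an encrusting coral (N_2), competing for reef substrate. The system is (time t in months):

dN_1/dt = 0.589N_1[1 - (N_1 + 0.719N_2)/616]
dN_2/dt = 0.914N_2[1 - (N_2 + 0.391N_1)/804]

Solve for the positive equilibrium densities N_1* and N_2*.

Setting both brackets to zero gives the nullclines N_1 + 0.719N_2 = 616 and 0.391N_1 + N_2 = 804.
Substituting N_2 = 804 - 0.391N_1 into the first: N_1(1 - 0.719·0.391) = 616 - 0.719·804.
So N_1* = 37.9/0.719 = 52.8, and then N_2* = 804 - 0.391·52.8 = 783.

N_1* ≈ 52.8, N_2* ≈ 783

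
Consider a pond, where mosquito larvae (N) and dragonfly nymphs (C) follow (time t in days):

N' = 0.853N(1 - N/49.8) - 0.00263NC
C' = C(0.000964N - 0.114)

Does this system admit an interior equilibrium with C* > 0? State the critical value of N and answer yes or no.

The predator equation gives dC/dt > 0 only when N > 0.114/0.000964 = 118.
Without the predator, N → K = 49.8. Since 49.8 < 118, the predator cannot invade.

Threshold N = 118; K < 118, so no, the predator goes extinct.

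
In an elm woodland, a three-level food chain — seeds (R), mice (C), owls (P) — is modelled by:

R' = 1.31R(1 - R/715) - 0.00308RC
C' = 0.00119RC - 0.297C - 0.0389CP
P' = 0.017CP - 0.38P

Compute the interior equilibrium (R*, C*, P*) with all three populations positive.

From dP/dt = 0: 0.017C* = 0.38, so C* = 22.4.
From dR/dt = 0: 1.31(1 - R*/715) = 0.00308·22.4, giving R* = 715·(1 - 0.0526) = 677.
From dC/dt = 0: 0.00119·677 - 0.297 = 0.0389P*, so P* = 0.509/0.0389 = 13.1.

R* ≈ 677, C* ≈ 22.4, P* ≈ 13.1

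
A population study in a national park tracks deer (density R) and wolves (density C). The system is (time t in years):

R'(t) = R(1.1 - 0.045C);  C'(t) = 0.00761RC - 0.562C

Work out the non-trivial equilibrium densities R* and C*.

R* ≈ 73.9, C* ≈ 24.4

Set dC/dt = 0 with C > 0: 0.00761R - 0.562 = 0, so R* = 0.562/0.00761 = 73.9.
Set dR/dt = 0 with R > 0: 1.1 - 0.045C = 0, so C* = 1.1/0.045 = 24.4.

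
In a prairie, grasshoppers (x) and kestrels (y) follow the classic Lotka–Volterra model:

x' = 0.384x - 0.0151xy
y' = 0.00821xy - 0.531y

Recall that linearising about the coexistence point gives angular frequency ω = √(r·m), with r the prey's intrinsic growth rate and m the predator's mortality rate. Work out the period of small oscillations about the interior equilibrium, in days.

Here r = 0.384 and m = 0.531, so r·m = 0.204.
ω = √0.204 = 0.452 per day, hence T = 2π/ω ≈ 13.9 days.

T ≈ 13.9 days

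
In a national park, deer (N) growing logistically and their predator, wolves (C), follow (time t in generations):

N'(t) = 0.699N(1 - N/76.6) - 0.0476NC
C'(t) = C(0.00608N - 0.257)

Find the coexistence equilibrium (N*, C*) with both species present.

N* ≈ 42.3, C* ≈ 6.58

From dC/dt = 0 with C > 0: 0.00608N* = 0.257, so N* = 42.3.
Substitute into dN/dt = 0: 0.699(1 - 42.3/76.6) = 0.0476C*.
The bracket is 0.448, giving C* = 0.313/0.0476 = 6.58.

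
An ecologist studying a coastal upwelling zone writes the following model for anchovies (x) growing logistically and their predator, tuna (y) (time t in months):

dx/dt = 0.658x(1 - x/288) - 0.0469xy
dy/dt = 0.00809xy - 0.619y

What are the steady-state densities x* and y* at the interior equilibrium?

x* ≈ 76.5, y* ≈ 10.3

From dy/dt = 0 with y > 0: 0.00809x* = 0.619, so x* = 76.5.
Substitute into dx/dt = 0: 0.658(1 - 76.5/288) = 0.0469y*.
The bracket is 0.734, giving y* = 0.483/0.0469 = 10.3.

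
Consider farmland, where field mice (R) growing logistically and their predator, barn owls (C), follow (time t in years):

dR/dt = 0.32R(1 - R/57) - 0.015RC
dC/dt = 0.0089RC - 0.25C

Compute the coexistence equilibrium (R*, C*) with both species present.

From dC/dt = 0 with C > 0: 0.0089R* = 0.25, so R* = 28.1.
Substitute into dR/dt = 0: 0.32(1 - 28.1/57) = 0.015C*.
The bracket is 0.507, giving C* = 0.162/0.015 = 10.8.

R* ≈ 28.1, C* ≈ 10.8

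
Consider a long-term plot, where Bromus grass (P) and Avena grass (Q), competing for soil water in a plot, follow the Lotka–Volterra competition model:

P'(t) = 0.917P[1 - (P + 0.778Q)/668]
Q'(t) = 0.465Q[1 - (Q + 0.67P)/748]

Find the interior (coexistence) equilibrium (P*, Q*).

P* ≈ 180, Q* ≈ 628

Setting both brackets to zero gives the nullclines P + 0.778Q = 668 and 0.67P + Q = 748.
Substituting Q = 748 - 0.67P into the first: P(1 - 0.778·0.67) = 668 - 0.778·748.
So P* = 86.1/0.479 = 180, and then Q* = 748 - 0.67·180 = 628.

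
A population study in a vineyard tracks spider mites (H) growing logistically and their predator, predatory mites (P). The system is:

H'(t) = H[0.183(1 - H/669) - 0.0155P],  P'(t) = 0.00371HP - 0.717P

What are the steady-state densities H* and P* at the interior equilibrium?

From dP/dt = 0 with P > 0: 0.00371H* = 0.717, so H* = 193.
Substitute into dH/dt = 0: 0.183(1 - 193/669) = 0.0155P*.
The bracket is 0.711, giving P* = 0.13/0.0155 = 8.4.

H* ≈ 193, P* ≈ 8.4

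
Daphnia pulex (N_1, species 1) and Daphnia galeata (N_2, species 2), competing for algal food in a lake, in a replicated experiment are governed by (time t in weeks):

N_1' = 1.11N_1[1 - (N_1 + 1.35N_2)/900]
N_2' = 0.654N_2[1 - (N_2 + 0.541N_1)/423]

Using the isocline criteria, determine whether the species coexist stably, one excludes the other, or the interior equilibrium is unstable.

species 1 excludes species 2

Compare the nullcline intercepts: K1/α12 = 900/1.35 = 667 > K2 = 423; K2/α21 = 423/0.541 = 782 < K1 = 900.
Since the inequalities point opposite ways, species 1 can invade but species 2 cannot.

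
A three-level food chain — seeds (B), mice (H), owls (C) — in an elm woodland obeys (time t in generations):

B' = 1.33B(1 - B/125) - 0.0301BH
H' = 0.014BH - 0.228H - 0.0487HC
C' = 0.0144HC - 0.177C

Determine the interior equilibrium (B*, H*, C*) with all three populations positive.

From dC/dt = 0: 0.0144H* = 0.177, so H* = 12.3.
From dB/dt = 0: 1.33(1 - B*/125) = 0.0301·12.3, giving B* = 125·(1 - 0.278) = 90.2.
From dH/dt = 0: 0.014·90.2 - 0.228 = 0.0487C*, so C* = 1.04/0.0487 = 21.3.

B* ≈ 90.2, H* ≈ 12.3, C* ≈ 21.3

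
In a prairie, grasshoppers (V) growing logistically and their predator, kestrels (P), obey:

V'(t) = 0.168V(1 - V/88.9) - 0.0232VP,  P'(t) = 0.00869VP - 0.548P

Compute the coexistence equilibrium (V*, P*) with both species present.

V* ≈ 63.1, P* ≈ 2.1

From dP/dt = 0 with P > 0: 0.00869V* = 0.548, so V* = 63.1.
Substitute into dV/dt = 0: 0.168(1 - 63.1/88.9) = 0.0232P*.
The bracket is 0.291, giving P* = 0.0488/0.0232 = 2.1.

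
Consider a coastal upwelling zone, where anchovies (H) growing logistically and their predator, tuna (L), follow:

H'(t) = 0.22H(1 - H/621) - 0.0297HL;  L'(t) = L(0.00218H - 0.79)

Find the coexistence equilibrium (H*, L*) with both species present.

H* ≈ 362, L* ≈ 3.08

From dL/dt = 0 with L > 0: 0.00218H* = 0.79, so H* = 362.
Substitute into dH/dt = 0: 0.22(1 - 362/621) = 0.0297L*.
The bracket is 0.416, giving L* = 0.0916/0.0297 = 3.08.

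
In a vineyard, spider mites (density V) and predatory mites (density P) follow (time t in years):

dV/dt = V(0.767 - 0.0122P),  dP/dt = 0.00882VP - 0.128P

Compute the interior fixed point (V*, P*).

Set dP/dt = 0 with P > 0: 0.00882V - 0.128 = 0, so V* = 0.128/0.00882 = 14.5.
Set dV/dt = 0 with V > 0: 0.767 - 0.0122P = 0, so P* = 0.767/0.0122 = 62.9.

V* ≈ 14.5, P* ≈ 62.9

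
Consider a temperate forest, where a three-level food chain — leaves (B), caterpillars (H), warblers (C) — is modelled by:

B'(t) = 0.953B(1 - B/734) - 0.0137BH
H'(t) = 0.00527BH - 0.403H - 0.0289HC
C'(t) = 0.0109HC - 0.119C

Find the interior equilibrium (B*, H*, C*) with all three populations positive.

From dC/dt = 0: 0.0109H* = 0.119, so H* = 10.9.
From dB/dt = 0: 0.953(1 - B*/734) = 0.0137·10.9, giving B* = 734·(1 - 0.157) = 619.
From dH/dt = 0: 0.00527·619 - 0.403 = 0.0289C*, so C* = 2.86/0.0289 = 98.9.

B* ≈ 619, H* ≈ 10.9, C* ≈ 98.9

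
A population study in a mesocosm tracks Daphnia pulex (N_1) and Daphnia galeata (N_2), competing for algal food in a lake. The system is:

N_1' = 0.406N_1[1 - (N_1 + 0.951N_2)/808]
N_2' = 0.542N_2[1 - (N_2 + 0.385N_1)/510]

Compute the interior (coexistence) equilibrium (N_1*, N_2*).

Setting both brackets to zero gives the nullclines N_1 + 0.951N_2 = 808 and 0.385N_1 + N_2 = 510.
Substituting N_2 = 510 - 0.385N_1 into the first: N_1(1 - 0.951·0.385) = 808 - 0.951·510.
So N_1* = 323/0.634 = 510, and then N_2* = 510 - 0.385·510 = 314.

N_1* ≈ 510, N_2* ≈ 314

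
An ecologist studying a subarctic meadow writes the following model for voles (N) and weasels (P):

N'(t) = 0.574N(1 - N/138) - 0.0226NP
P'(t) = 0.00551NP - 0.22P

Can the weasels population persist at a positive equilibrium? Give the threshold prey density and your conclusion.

Threshold N = 39.9; K > 39.9, so yes, the predator persists.

The predator equation gives dP/dt > 0 only when N > 0.22/0.00551 = 39.9.
Without the predator, N → K = 138. Since 138 > 39.9, the predator can invade and persist.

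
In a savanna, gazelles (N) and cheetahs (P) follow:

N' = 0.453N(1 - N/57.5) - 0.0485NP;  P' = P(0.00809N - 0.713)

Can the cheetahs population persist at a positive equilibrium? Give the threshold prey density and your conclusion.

Threshold N = 88.1; K < 88.1, so no, the predator goes extinct.

The predator equation gives dP/dt > 0 only when N > 0.713/0.00809 = 88.1.
Without the predator, N → K = 57.5. Since 57.5 < 88.1, the predator cannot invade.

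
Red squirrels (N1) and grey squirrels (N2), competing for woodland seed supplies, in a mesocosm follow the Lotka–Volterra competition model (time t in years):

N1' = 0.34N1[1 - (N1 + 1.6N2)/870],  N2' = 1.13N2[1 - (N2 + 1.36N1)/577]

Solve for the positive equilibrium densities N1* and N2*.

Setting both brackets to zero gives the nullclines N1 + 1.6N2 = 870 and 1.36N1 + N2 = 577.
Substituting N2 = 577 - 1.36N1 into the first: N1(1 - 1.6·1.36) = 870 - 1.6·577.
So N1* = -53.2/-1.18 = 45.2, and then N2* = 577 - 1.36·45.2 = 515.

N1* ≈ 45.2, N2* ≈ 515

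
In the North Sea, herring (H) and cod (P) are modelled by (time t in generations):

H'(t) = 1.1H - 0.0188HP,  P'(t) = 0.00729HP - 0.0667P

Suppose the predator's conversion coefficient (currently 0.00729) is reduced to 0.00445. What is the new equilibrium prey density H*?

H* ≈ 15

At the interior fixed point, setting dP/dt = 0 with P > 0 fixes H* = (predator death rate)/(HP coefficient) — independent of the other coefficients.
With the change, H* = 0.0667/0.00445 = 15; it rises from 9.15.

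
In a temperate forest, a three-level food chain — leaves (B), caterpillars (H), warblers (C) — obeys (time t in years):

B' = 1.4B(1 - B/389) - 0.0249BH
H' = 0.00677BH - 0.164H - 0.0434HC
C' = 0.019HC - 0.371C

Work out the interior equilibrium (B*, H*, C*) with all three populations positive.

From dC/dt = 0: 0.019H* = 0.371, so H* = 19.5.
From dB/dt = 0: 1.4(1 - B*/389) = 0.0249·19.5, giving B* = 389·(1 - 0.347) = 254.
From dH/dt = 0: 0.00677·254 - 0.164 = 0.0434C*, so C* = 1.55/0.0434 = 35.8.

B* ≈ 254, H* ≈ 19.5, C* ≈ 35.8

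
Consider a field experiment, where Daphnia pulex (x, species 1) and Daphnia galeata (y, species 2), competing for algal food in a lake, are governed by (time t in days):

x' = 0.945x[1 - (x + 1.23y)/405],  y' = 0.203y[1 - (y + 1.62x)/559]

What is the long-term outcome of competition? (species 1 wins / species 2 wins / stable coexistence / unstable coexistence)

Compare the nullcline intercepts: K1/α12 = 405/1.23 = 329 < K2 = 559; K2/α21 = 559/1.62 = 345 < K1 = 405.
Since both are reversed, neither can invade when rare; the interior point is a saddle.

unstable coexistence (outcome depends on initial conditions)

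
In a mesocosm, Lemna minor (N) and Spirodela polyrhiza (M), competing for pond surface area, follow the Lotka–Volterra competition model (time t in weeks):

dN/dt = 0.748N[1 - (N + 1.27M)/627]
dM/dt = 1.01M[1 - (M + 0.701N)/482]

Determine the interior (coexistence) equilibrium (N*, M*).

Setting both brackets to zero gives the nullclines N + 1.27M = 627 and 0.701N + M = 482.
Substituting M = 482 - 0.701N into the first: N(1 - 1.27·0.701) = 627 - 1.27·482.
So N* = 14.9/0.11 = 135, and then M* = 482 - 0.701·135 = 387.

N* ≈ 135, M* ≈ 387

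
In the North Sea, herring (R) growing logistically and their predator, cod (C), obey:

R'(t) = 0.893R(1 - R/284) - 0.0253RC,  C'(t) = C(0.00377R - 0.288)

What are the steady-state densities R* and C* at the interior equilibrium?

From dC/dt = 0 with C > 0: 0.00377R* = 0.288, so R* = 76.4.
Substitute into dR/dt = 0: 0.893(1 - 76.4/284) = 0.0253C*.
The bracket is 0.731, giving C* = 0.653/0.0253 = 25.8.

R* ≈ 76.4, C* ≈ 25.8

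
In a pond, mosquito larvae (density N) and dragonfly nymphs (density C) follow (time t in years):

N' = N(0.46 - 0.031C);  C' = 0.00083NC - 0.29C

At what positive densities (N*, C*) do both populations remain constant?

N* ≈ 349, C* ≈ 14.8

Set dC/dt = 0 with C > 0: 0.00083N - 0.29 = 0, so N* = 0.29/0.00083 = 349.
Set dN/dt = 0 with N > 0: 0.46 - 0.031C = 0, so C* = 0.46/0.031 = 14.8.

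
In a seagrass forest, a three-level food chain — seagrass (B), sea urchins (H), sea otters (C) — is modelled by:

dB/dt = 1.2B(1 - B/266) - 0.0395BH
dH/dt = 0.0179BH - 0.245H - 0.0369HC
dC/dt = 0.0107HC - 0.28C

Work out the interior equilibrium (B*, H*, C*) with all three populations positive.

From dC/dt = 0: 0.0107H* = 0.28, so H* = 26.2.
From dB/dt = 0: 1.2(1 - B*/266) = 0.0395·26.2, giving B* = 266·(1 - 0.861) = 36.9.
From dH/dt = 0: 0.0179·36.9 - 0.245 = 0.0369C*, so C* = 0.415/0.0369 = 11.2.

B* ≈ 36.9, H* ≈ 26.2, C* ≈ 11.2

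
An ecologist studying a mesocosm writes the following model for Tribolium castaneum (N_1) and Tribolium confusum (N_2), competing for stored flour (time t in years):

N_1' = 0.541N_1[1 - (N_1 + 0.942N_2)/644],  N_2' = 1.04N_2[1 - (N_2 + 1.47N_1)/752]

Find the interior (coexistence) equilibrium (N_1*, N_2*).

N_1* ≈ 167, N_2* ≈ 506

Setting both brackets to zero gives the nullclines N_1 + 0.942N_2 = 644 and 1.47N_1 + N_2 = 752.
Substituting N_2 = 752 - 1.47N_1 into the first: N_1(1 - 0.942·1.47) = 644 - 0.942·752.
So N_1* = -64.4/-0.385 = 167, and then N_2* = 752 - 1.47·167 = 506.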